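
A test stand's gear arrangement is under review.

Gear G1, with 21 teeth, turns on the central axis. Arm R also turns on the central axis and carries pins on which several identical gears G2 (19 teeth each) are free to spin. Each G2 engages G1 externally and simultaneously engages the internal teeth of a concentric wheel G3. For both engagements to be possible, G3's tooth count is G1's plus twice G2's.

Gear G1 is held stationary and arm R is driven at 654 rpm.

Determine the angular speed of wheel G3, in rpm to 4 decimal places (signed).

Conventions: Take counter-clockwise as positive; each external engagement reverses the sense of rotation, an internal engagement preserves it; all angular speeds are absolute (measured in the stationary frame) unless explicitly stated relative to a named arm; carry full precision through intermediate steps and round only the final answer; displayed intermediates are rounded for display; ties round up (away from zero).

+886.7797 rpm

planetary set (21T centre, 19T on arm, 59T internal) — Willis relation
normalise by the input: solve with ω_arm = 1, then scale by 654 rpm
ring teeth: 21 + 2·19 = 59
21(ω_sun−ω_arm) = −59(ω_ring−ω_arm),  ω_sun = 0, ω_arm = 1
ω_ring = 1 − (21/59)(0−1) = 80/59
scale: ω_ring = 80/59 × 654 rpm = +886.7797 rpm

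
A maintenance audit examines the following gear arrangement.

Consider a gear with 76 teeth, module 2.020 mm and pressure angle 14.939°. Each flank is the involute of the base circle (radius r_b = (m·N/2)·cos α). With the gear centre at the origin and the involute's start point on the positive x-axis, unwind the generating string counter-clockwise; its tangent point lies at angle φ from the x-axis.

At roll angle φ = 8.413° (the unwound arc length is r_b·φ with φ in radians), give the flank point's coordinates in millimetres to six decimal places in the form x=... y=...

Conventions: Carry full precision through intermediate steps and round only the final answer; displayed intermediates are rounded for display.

topology: single-mesh involute geometry — m = 2.020, N = 76
pitch radius r_p = m·N/2 = 2.020·76/2 = 76.760000
base radius r_b = r_p·cos α = 76.760000·cos 14.939° = 74.165576
roll angle φ = 8.413° = 0.14683455 rad
x = r_b·(cos φ + φ·sin φ) = 74.960791
y = r_b·(sin φ − φ·cos φ) = 0.078096

x=74.960791 y=0.078096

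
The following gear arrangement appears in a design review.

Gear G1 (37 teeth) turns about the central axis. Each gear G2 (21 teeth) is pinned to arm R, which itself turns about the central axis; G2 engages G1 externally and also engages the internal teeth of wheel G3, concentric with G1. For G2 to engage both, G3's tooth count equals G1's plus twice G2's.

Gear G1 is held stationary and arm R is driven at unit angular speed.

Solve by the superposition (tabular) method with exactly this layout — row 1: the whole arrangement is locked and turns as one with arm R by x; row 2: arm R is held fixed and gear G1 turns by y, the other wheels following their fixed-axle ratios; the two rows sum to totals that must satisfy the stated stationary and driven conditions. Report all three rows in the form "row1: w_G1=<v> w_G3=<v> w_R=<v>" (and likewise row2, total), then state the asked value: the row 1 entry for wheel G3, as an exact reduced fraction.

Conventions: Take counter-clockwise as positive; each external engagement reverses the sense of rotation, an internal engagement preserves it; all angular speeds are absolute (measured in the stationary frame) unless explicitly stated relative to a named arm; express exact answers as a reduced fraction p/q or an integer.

row1: w_G1=1 w_G3=1 w_R=1
row2: w_G1=-1 w_G3=37/79 w_R=0
total: w_G1=0 w_G3=116/79 w_R=1
asked value: 1

planetary set (37T centre, 21T on arm, 79T internal) — Willis relation
row 1 — lock + rotate with arm: ω_sun = ω_ring = ω_arm = x
superposition row 2 [arm held]: sun y, ring −(37/79)·y, arm 0
boundary: total ω_sun = x + y = 0 and total ω_arm = x = 1  ⇒  y = -1, x = 1
row 2 ring = −(37/79)·(-1) = 37/79
totals (row 1 + row 2): sun 1 + (-1) = 0, ring 1 + 37/79 = 116/79, arm 1 + 0 = 1
asked cell (row1, ring) = 1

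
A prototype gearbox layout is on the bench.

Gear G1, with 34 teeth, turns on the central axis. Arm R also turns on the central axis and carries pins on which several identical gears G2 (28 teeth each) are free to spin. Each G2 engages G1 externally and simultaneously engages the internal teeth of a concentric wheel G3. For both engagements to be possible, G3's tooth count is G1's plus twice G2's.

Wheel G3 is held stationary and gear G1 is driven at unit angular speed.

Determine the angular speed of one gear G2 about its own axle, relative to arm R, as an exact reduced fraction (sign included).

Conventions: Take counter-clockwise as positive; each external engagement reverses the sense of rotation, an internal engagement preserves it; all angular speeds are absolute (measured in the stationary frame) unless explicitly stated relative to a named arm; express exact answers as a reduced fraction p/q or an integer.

-765/868

recognized (axles ride arm R): planetary set, 34/28/90 teeth
ring teeth: 34 + 2·28 = 90
34(ω_sun−ω_arm) = −90(ω_ring−ω_arm),  ω_ring = 0, ω_sun = 1
34(1−ω_arm) = −90(0−ω_arm)  ⇒  124·ω_arm = 34  ⇒  ω_arm = 17/62
sun–planet mesh: 34·(1−17/62) = −28·(ω_p−ω_arm)  ⇒  ω_p−ω_arm = -765/868
exact speed ratio = -765/868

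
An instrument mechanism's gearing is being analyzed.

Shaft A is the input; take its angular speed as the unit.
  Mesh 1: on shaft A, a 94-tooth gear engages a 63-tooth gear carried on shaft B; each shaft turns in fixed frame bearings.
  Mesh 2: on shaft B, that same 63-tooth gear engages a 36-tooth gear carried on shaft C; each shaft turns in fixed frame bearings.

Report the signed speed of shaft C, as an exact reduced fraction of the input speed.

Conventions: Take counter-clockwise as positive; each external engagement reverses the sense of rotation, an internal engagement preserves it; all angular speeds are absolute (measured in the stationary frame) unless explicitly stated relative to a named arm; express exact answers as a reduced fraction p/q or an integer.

2-mesh fixed-axis compound train (all bearings frame-fixed)
mesh 1 [94T→63T]: |ω|/ω_in = 1×94/63 = 94/63, sense flips to −
mesh 2 [63T→36T]: |ω|/ω_in = (94/63)×63/36 = 47/18, sense flips to +
signed output speed (× input speed) = 47/18

47/18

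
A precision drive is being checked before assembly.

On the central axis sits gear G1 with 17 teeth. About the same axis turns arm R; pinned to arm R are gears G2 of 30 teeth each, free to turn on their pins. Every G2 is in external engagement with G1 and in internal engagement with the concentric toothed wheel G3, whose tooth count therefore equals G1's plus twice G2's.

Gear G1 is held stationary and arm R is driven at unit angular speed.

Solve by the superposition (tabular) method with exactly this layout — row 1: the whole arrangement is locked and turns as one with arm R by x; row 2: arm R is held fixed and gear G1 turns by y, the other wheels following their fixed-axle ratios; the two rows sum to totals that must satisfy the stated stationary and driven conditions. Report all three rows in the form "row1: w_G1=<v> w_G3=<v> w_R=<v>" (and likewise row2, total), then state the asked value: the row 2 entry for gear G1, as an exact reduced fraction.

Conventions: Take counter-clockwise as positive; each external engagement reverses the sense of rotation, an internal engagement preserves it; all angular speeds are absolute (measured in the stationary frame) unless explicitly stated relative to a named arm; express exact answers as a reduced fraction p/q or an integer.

recognized (axles ride arm R): planetary set, 17/30/77 teeth
superposition row 1 [locked train]: every member turns x
superposition row 2 [arm held]: sun y, ring −(17/77)·y, arm 0
boundary: total ω_sun = x + y = 0 and total ω_arm = x = 1  ⇒  y = -1, x = 1
row 2 ring = −(17/77)·(-1) = 17/77
totals (row 1 + row 2): sun 1 + (-1) = 0, ring 1 + 17/77 = 94/77, arm 1 + 0 = 1
asked cell (row2, sun) = -1

row1: w_G1=1 w_G3=1 w_R=1
row2: w_G1=-1 w_G3=17/77 w_R=0
total: w_G1=0 w_G3=94/77 w_R=1
asked value: -1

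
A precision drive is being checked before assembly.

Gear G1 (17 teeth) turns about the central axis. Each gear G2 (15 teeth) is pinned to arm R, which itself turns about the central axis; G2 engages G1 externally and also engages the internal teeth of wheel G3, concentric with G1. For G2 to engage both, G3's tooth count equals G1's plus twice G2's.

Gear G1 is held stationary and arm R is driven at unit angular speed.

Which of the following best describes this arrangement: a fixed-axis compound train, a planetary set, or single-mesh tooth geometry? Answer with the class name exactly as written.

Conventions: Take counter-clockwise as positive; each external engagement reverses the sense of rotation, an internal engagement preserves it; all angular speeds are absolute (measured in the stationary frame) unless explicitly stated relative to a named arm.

topology: planetary set — G1 17T / G2 15T / G3 47T, arm = carrier (Willis)
classification: planetary set

planetary set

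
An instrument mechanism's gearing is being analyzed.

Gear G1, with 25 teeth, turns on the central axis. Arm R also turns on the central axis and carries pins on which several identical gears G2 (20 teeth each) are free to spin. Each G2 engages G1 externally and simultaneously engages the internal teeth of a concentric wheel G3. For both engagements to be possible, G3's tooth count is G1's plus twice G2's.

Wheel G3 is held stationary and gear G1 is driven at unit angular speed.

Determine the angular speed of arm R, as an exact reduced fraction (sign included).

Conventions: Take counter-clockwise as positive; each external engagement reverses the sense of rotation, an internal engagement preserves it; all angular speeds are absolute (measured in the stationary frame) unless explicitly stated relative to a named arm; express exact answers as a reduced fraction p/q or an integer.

planetary set (25T centre, 20T on arm, 65T internal) — Willis relation
ring teeth: 25 + 2·20 = 65
25(ω_sun−ω_arm) = −65(ω_ring−ω_arm),  ω_ring = 0, ω_sun = 1
25(1−ω_arm) = −65(0−ω_arm)  ⇒  90·ω_arm = 25  ⇒  ω_arm = 5/18
exact speed ratio = 5/18

5/18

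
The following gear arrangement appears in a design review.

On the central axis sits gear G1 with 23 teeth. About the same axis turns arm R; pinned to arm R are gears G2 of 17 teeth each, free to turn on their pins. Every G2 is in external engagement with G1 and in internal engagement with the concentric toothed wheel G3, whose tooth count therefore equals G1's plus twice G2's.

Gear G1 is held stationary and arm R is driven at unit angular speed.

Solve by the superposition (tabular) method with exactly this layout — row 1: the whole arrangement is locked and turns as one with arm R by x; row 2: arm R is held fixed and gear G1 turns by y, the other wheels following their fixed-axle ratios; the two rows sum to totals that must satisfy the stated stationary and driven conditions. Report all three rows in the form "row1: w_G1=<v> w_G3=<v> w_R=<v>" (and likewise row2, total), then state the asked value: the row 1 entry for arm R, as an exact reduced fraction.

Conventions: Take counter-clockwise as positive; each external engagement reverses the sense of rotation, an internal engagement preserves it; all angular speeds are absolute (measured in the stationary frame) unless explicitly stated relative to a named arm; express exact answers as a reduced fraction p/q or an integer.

planetary set (23T centre, 17T on arm, 57T internal) — Willis relation
row 1 (train locked, turned with arm): all members turn x
row 2 — arm fixed, fixed-axis ratios: sun y, ring −(23/57)·y, arm 0
boundary: total ω_sun = x + y = 0 and total ω_arm = x = 1  ⇒  y = -1, x = 1
row 2 ring = −(23/57)·(-1) = 23/57
totals (row 1 + row 2): sun 1 + (-1) = 0, ring 1 + 23/57 = 80/57, arm 1 + 0 = 1
asked cell (row1, arm) = 1

row1: w_G1=1 w_G3=1 w_R=1
row2: w_G1=-1 w_G3=23/57 w_R=0
total: w_G1=0 w_G3=80/57 w_R=1
asked value: 1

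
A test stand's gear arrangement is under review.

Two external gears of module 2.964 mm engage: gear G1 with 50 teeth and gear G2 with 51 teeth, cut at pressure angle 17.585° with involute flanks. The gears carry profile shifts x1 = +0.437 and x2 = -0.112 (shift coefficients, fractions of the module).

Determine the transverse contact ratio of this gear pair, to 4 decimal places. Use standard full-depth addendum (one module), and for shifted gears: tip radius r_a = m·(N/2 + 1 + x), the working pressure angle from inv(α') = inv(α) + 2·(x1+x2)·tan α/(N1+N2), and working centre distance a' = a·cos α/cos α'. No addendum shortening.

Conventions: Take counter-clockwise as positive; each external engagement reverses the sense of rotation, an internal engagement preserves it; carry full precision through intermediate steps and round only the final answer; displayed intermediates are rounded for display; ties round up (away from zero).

1.8168

class = single-mesh tooth geometry [involute pair 50T × 51T, m = 2.964]
base radii: r_b1 = 70.637292, r_b2 = 72.050038
tip radii: r_a1 = 78.359268, r_a2 = 78.214032
inv(α') = inv(17.585°) + 2·(+0.437-0.112)·tan α/(50+51) = 0.01205407  ⇒  α' = 18.67461°
a' = a·cos α / cos α' = 149.6820·cos 17.585°/cos 18.67461° = 150.616977
action lengths: √(r_a1²−r_b1²) = 33.919727, √(r_a2²−r_b2²) = 30.433976
base pitch p_b = π·m·cos α = 8.876544
CR = (33.919727 + 30.433976 − 150.616977·sin 18.67461°)/8.876544 = 1.816828
contact ratio ≈ 1.8168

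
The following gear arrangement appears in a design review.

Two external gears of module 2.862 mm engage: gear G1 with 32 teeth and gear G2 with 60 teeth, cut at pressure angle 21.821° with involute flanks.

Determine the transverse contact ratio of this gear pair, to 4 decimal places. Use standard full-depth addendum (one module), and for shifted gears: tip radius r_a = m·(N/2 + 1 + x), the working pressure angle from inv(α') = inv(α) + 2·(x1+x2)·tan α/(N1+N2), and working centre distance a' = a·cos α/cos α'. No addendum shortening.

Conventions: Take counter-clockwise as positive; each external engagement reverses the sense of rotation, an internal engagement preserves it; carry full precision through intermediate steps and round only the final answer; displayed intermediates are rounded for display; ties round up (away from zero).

class = single-mesh tooth geometry [involute pair 32T × 60T, m = 2.862]
base radii: r_b1 = 42.510987, r_b2 = 79.708101
tip radii: r_a1 = 48.654000, r_a2 = 88.722000
no profile shift: α' = α, a' = a
action lengths: √(r_a1²−r_b1²) = 23.664904, √(r_a2²−r_b2²) = 38.964239
base pitch p_b = π·m·cos α = 8.347013
CR = (23.664904 + 38.964239 − 131.652000·sin 21.82100°)/8.347013 = 1.640470
contact ratio ≈ 1.6405

1.6405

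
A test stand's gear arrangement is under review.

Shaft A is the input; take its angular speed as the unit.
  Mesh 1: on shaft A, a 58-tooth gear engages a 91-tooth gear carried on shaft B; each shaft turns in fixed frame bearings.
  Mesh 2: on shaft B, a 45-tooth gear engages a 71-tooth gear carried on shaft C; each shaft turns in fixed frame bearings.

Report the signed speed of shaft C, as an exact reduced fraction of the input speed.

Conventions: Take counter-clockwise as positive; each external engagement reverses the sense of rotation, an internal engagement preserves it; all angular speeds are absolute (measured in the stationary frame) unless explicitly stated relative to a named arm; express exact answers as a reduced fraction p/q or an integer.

2610/6461

2-mesh fixed-axis compound train (all bearings frame-fixed)
mesh 1 [58T→91T]: |ω|/ω_in = 1×58/91 = 58/91, sense flips to −
mesh 2 [45T→71T]: |ω|/ω_in = (58/91)×45/71 = 2610/6461, sense flips to +
signed output speed (× input speed) = 2610/6461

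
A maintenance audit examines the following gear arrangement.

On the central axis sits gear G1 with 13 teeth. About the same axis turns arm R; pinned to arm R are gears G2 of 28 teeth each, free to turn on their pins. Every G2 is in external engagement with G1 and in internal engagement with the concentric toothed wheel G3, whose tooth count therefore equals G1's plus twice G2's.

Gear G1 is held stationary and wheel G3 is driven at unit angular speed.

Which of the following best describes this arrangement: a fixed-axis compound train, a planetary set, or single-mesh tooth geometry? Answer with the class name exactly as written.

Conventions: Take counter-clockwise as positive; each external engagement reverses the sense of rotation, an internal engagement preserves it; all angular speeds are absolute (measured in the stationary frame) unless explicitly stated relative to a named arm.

planetary set

recognized (axles ride arm R): planetary set, 13/28/69 teeth
classification: planetary set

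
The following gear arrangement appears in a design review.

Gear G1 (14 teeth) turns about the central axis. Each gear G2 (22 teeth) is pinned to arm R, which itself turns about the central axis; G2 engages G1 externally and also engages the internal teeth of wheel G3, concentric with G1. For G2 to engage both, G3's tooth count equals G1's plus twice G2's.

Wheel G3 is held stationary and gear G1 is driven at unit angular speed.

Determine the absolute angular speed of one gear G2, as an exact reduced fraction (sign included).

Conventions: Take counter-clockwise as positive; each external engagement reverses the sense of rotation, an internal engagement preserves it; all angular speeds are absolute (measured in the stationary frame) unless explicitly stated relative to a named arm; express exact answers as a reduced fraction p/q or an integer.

class = planetary set [G3 = 14+2·22 = 58; Willis about the carrier]
ring teeth: 14 + 2·22 = 58
14(ω_sun−ω_arm) = −58(ω_ring−ω_arm),  ω_ring = 0, ω_sun = 1
14(1−ω_arm) = −58(0−ω_arm)  ⇒  72·ω_arm = 14  ⇒  ω_arm = 7/36
sun–planet mesh: 14·(1−7/36) = −22·(ω_p−ω_arm)  ⇒  ω_p−ω_arm = -203/396
ω_p = 7/36 − 203/396 = -7/22
exact speed ratio = -7/22

-7/22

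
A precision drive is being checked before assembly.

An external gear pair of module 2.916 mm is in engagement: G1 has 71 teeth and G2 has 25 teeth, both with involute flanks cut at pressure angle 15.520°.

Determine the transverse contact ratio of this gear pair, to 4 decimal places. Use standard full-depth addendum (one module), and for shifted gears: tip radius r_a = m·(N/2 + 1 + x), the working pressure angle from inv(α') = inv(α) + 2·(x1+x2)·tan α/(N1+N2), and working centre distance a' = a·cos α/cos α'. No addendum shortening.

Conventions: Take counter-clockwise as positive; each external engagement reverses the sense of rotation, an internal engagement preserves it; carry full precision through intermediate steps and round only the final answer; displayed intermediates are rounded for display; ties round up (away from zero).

1.9793

topology: single-mesh involute geometry — m = 2.916, 71T/25T pair
base radii: r_b1 = 99.743435, r_b2 = 35.120928
tip radii: r_a1 = 106.434000, r_a2 = 39.366000
no profile shift: α' = α, a' = a
action lengths: √(r_a1²−r_b1²) = 37.140862, √(r_a2²−r_b2²) = 17.782081
base pitch p_b = π·m·cos α = 8.826852
CR = (37.140862 + 17.782081 − 139.968000·sin 15.52000°)/8.826852 = 1.979306
contact ratio ≈ 1.9793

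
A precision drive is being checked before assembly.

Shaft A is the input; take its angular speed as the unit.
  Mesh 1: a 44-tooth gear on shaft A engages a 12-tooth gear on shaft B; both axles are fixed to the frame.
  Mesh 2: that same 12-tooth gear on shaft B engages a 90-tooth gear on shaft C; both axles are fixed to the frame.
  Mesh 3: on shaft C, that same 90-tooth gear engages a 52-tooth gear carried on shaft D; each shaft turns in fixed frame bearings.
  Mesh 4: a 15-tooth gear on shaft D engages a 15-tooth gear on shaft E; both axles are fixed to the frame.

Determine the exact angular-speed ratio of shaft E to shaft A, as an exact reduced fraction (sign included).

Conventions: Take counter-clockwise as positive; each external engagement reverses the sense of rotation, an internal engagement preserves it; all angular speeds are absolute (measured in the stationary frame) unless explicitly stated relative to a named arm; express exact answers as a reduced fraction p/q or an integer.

11/13

class = fixed-axis compound train [4 meshes; 4 ratios multiply, 4 sense flips]
mesh 1 [44T→12T]: running ratio 11/3, sense −
mesh 2 [12T→90T]: running ratio 22/45, sense +
mesh 3 [90T→52T]: running ratio 11/13, sense −
mesh 4 [15T→15T]: running ratio 11/13, sense +
ω_out/ω_in = 11/13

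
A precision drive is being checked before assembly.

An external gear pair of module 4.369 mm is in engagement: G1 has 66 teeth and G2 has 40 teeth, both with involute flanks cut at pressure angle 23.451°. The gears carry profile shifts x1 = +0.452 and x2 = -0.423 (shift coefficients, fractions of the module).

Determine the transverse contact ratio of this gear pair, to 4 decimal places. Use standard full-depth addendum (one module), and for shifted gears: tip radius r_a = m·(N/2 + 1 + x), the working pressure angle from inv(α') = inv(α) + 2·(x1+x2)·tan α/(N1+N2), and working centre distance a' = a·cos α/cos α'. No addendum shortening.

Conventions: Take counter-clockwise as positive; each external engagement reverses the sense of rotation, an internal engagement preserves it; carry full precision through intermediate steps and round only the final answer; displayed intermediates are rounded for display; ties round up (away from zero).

single-mesh involute tooth geometry (66T engaging 40T at module 4.369)
base radii: r_b1 = 132.268088, r_b2 = 80.162478
tip radii: r_a1 = 150.520788, r_a2 = 89.900913
inv(α') = inv(23.451°) + 2·(+0.452-0.423)·tan α/(66+40) = 0.02473605  ⇒  α' = 23.52302°
a' = a·cos α / cos α' = 231.5570·cos 23.451°/cos 23.52302° = 231.683518
action lengths: √(r_a1²−r_b1²) = 71.844696, √(r_a2²−r_b2²) = 40.695839
base pitch p_b = π·m·cos α = 12.591893
CR = (71.844696 + 40.695839 − 231.683518·sin 23.52302°)/12.591893 = 1.594009
contact ratio ≈ 1.5940

1.5940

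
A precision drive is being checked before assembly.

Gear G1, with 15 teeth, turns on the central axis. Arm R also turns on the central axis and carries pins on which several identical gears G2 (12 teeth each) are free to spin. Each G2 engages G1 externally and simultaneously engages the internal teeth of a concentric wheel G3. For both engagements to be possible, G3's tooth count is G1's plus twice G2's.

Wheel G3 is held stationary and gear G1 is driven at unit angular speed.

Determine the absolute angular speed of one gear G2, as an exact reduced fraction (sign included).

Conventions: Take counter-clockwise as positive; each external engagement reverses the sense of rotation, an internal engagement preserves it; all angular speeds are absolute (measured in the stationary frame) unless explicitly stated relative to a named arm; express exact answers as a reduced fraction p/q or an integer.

-5/8

topology: planetary set — G1 15T / G2 12T / G3 39T, arm = carrier (Willis)
ring teeth: 15 + 2·12 = 39
15(ω_sun−ω_arm) = −39(ω_ring−ω_arm),  ω_ring = 0, ω_sun = 1
15(1−ω_arm) = −39(0−ω_arm)  ⇒  54·ω_arm = 15  ⇒  ω_arm = 5/18
sun–planet mesh: 15·(1−5/18) = −12·(ω_p−ω_arm)  ⇒  ω_p−ω_arm = -65/72
ω_p = 5/18 − 65/72 = -5/8
exact speed ratio = -5/8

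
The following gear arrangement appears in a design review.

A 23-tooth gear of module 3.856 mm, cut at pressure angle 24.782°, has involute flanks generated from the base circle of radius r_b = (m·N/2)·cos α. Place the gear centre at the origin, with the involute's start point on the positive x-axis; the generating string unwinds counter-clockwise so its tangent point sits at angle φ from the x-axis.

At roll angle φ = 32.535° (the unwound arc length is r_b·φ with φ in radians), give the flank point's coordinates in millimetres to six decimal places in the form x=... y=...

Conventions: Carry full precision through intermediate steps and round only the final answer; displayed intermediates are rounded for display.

class = single-mesh tooth geometry [base-circle involute, m = 3.856, 23T]
pitch radius r_p = m·N/2 = 3.856·23/2 = 44.344000
base radius r_b = r_p·cos α = 44.344000·cos 24.782° = 40.260326
roll angle φ = 32.535° = 0.56784287 rad
x = r_b·(cos φ + φ·sin φ) = 46.237266
y = r_b·(sin φ − φ·cos φ) = 2.378876

x=46.237266 y=2.378876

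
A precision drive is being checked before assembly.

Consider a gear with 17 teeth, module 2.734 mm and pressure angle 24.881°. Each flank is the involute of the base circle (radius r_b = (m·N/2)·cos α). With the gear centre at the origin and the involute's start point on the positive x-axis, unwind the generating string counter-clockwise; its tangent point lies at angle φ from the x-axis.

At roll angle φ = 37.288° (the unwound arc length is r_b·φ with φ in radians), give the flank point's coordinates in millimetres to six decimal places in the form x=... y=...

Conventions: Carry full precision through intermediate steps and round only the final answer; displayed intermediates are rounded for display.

x=25.084848 y=1.856197

single-mesh involute tooth geometry (17T wheel at module 2.734)
pitch radius r_p = m·N/2 = 2.734·17/2 = 23.239000
base radius r_b = r_p·cos α = 23.239000·cos 24.881° = 21.082039
roll angle φ = 37.288° = 0.65079837 rad
x = r_b·(cos φ + φ·sin φ) = 25.084848
y = r_b·(sin φ − φ·cos φ) = 1.856197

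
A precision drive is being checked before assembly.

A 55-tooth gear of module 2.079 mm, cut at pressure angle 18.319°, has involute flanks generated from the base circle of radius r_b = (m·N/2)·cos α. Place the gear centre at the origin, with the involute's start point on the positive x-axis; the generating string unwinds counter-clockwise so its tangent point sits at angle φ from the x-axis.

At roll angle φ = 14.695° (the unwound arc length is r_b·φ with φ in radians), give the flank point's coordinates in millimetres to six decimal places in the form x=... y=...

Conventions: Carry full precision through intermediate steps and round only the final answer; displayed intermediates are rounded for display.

class = single-mesh tooth geometry [base-circle involute, m = 2.079, 55T]
pitch radius r_p = m·N/2 = 2.079·55/2 = 57.172500
base radius r_b = r_p·cos α = 57.172500·cos 18.319° = 54.275072
roll angle φ = 14.695° = 0.25647613 rad
x = r_b·(cos φ + φ·sin φ) = 56.030930
y = r_b·(sin φ − φ·cos φ) = 0.303222

x=56.030930 y=0.303222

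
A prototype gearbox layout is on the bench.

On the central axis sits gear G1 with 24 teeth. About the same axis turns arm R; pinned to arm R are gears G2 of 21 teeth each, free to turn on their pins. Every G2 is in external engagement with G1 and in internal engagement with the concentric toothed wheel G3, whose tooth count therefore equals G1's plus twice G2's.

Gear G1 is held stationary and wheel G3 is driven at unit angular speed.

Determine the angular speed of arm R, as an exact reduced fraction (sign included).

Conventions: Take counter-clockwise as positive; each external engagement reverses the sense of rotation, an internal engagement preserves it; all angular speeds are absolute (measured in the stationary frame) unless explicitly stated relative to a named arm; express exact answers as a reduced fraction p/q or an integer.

11/15

recognized (axles ride arm R): planetary set, 24/21/66 teeth
ring teeth: 24 + 2·21 = 66
24(ω_sun−ω_arm) = −66(ω_ring−ω_arm),  ω_sun = 0, ω_ring = 1
24(0−ω_arm) = −66(1−ω_arm)  ⇒  90·ω_arm = 66  ⇒  ω_arm = 11/15
exact speed ratio = 11/15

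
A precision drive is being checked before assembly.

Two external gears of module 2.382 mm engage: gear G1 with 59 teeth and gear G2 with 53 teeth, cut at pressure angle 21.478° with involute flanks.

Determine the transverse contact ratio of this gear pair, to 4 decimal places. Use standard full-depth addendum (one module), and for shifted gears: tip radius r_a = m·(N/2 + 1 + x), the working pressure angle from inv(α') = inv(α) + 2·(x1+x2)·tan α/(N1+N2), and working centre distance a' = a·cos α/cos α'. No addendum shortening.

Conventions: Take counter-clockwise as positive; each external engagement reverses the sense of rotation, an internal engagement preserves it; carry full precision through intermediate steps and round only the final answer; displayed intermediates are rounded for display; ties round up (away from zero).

1.6963

single-mesh involute tooth geometry (59T engaging 53T at module 2.382)
base radii: r_b1 = 65.389396, r_b2 = 58.739627
tip radii: r_a1 = 72.651000, r_a2 = 65.505000
no profile shift: α' = α, a' = a
action lengths: √(r_a1²−r_b1²) = 31.660617, √(r_a2²−r_b2²) = 28.992435
base pitch p_b = π·m·cos α = 6.963622
CR = (31.660617 + 28.992435 − 133.392000·sin 21.47800°)/6.963622 = 1.696298
contact ratio ≈ 1.6963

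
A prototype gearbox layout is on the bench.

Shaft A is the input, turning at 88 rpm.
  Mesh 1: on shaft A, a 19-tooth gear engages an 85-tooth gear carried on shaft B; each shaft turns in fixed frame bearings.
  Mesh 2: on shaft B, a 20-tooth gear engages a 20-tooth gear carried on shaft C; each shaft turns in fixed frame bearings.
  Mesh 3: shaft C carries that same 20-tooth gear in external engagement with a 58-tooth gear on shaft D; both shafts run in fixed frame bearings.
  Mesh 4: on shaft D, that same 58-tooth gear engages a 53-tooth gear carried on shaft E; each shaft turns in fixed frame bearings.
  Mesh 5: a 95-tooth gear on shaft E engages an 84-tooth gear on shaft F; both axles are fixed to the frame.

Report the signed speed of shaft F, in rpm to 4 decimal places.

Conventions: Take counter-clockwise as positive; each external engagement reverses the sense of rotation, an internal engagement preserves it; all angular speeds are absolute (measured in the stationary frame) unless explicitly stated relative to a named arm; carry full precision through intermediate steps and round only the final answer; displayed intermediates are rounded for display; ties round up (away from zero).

recognized (6 fixed axles, 5 meshes): fixed-axis compound train
mesh 1 [19T→85T]: ω = 88.0000×19/85 = 19.6706 rpm, sense flips to −
mesh 2 [20T→20T]: ω = 19.6706×20/20 = 19.6706 rpm, sense flips to +
mesh 3 [20T→58T]: ω = 19.6706×20/58 = 6.7830 rpm, sense flips to −
mesh 4 [58T→53T]: ω = 6.7830×58/53 = 7.4229 rpm, sense flips to +
mesh 5 [95T→84T]: ω = 7.4229×95/84 = 8.3949 rpm, sense flips to −
signed output speed = -8.3949 rpm

-8.3949 rpm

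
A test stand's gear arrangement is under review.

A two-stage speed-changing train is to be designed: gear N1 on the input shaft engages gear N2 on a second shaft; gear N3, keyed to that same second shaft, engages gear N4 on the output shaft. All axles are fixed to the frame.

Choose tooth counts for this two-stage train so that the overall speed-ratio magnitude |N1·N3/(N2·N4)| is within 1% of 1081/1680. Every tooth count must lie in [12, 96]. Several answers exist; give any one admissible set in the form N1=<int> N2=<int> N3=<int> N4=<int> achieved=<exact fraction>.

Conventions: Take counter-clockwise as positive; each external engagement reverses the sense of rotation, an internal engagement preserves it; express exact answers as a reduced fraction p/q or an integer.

N1=23 N2=20 N3=47 N4=84 achieved=1081/1680

topology: fixed-axis compound train — 2 stages, target 1081/1680
target = 1081/1680 in lowest terms: an exact hit needs N1·N3 = k·1081 and N2·N4 = k·1680 for one integer k, every count in [12, 96]; additionally prefer no 1:1 stage (N1 ≠ N2, N3 ≠ N4)
k = 1: N1·N3 = 1081 = 23·47, N2·N4 = 1680 = 20·84
achieved = 23·47/(20·84) = 1081/1680; |achieved − target| = 0 ≤ 1081/168000 ✓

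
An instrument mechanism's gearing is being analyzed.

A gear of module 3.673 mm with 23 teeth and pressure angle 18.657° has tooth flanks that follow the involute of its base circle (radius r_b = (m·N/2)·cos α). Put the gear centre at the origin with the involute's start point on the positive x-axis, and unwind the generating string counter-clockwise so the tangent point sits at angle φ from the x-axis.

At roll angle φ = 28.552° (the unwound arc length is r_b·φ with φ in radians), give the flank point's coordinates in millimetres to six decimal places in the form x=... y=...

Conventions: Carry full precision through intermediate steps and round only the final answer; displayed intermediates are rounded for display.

class = single-mesh tooth geometry [base-circle involute, m = 3.673, 23T]
pitch radius r_p = m·N/2 = 3.673·23/2 = 42.239500
base radius r_b = r_p·cos α = 42.239500·cos 18.657° = 40.019841
roll angle φ = 28.552° = 0.49832641 rad
x = r_b·(cos φ + φ·sin φ) = 44.684628
y = r_b·(sin φ − φ·cos φ) = 1.610173

x=44.684628 y=1.610173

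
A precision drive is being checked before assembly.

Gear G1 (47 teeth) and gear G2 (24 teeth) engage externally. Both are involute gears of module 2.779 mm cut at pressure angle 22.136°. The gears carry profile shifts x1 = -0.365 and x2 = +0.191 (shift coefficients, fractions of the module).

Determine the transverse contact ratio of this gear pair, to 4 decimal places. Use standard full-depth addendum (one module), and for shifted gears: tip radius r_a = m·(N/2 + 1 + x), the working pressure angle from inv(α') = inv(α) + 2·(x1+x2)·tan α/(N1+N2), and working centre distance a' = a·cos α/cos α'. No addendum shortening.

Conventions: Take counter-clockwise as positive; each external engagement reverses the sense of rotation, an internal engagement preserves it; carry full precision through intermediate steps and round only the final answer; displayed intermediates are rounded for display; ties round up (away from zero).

recognized (one external pair, fixed centres): single-mesh tooth geometry, m = 2.779, N1 = 47, N2 = 24
base radii: r_b1 = 60.492892, r_b2 = 30.889988
tip radii: r_a1 = 67.071165, r_a2 = 36.657789
inv(α') = inv(22.136°) + 2·(-0.365+0.191)·tan α/(47+24) = 0.01845007  ⇒  α' = 21.42043°
a' = a·cos α / cos α' = 98.6545·cos 22.136°/cos 21.42043° = 98.163455
action lengths: √(r_a1²−r_b1²) = 28.968106, √(r_a2²−r_b2²) = 19.738342
base pitch p_b = π·m·cos α = 8.086980
CR = (28.968106 + 19.738342 − 98.163455·sin 21.42043°)/8.086980 = 1.589753
contact ratio ≈ 1.5898

1.5898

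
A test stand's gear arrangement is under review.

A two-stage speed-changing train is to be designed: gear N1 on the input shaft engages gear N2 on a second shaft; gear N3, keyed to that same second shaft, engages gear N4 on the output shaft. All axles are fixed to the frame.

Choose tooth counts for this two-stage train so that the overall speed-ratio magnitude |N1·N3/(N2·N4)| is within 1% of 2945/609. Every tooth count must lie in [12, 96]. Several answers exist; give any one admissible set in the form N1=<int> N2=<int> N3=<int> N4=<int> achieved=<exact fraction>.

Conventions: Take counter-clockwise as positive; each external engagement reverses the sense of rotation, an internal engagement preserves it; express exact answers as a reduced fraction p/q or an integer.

class = fixed-axis compound train [2-stage, 2945/609 wanted]
target = 2945/609 in lowest terms: an exact hit needs N1·N3 = k·2945 and N2·N4 = k·609 for one integer k, every count in [12, 96]; additionally prefer no 1:1 stage (N1 ≠ N2, N3 ≠ N4)
k = 1: N1·N3 = 2945 = 31·95, N2·N4 = 609 = 21·29
achieved = 31·95/(21·29) = 2945/609; |achieved − target| = 0 ≤ 589/12180 ✓

N1=31 N2=21 N3=95 N4=29 achieved=2945/609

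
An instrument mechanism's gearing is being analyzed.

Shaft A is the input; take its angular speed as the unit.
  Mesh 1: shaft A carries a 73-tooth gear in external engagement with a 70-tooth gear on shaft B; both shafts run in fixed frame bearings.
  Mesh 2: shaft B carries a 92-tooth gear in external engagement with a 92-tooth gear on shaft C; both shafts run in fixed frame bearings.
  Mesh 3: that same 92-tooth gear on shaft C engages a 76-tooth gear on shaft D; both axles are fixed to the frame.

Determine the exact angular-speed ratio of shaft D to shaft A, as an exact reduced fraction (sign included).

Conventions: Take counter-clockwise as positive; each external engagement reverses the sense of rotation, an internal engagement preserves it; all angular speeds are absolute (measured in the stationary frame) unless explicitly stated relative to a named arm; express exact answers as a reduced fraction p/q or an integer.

-1679/1330

class = fixed-axis compound train [3 meshes; 3 ratios multiply, 3 sense flips]
mesh 1 [73T→70T]: running ratio 73/70, sense −
mesh 2 [92T→92T]: running ratio 73/70, sense +
mesh 3 [92T→76T]: running ratio 1679/1330, sense −
ω_out/ω_in = -1679/1330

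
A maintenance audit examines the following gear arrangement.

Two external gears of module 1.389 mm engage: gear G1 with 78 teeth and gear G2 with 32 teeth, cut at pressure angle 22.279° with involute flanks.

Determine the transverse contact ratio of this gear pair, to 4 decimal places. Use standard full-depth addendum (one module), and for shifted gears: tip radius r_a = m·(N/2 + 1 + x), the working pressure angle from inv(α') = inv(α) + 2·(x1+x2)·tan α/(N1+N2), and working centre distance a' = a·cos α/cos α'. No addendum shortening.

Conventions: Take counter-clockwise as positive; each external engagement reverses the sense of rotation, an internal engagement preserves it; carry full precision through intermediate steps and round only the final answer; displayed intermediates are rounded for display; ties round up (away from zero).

1.6354

single-mesh involute tooth geometry (78T engaging 32T at module 1.389)
base radii: r_b1 = 50.127066, r_b2 = 20.564950
tip radii: r_a1 = 55.560000, r_a2 = 23.613000
no profile shift: α' = α, a' = a
action lengths: √(r_a1²−r_b1²) = 23.962279, √(r_a2²−r_b2²) = 11.604163
base pitch p_b = π·m·cos α = 4.037919
CR = (23.962279 + 11.604163 − 76.395000·sin 22.27900°)/4.037919 = 1.635446
contact ratio ≈ 1.6354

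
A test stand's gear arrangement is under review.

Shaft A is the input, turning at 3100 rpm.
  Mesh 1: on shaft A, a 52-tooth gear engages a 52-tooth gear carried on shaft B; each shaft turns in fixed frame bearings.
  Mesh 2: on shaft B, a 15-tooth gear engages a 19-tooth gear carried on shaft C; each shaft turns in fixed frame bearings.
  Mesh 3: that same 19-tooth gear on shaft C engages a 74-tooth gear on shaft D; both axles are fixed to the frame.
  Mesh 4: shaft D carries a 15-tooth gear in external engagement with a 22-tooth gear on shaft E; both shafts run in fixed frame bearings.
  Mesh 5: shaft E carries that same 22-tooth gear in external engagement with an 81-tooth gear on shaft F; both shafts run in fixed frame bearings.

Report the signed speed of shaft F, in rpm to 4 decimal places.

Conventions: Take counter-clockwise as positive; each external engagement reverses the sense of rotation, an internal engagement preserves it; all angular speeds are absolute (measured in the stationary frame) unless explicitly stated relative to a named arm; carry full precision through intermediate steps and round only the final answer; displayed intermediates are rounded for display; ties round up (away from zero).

class = fixed-axis compound train [5 meshes; 5 ratios multiply, 5 sense flips]
mesh 1 [52T→52T]: ω = 3100.0000×52/52 = 3100.0000 rpm, sense flips to −
mesh 2 [15T→19T]: ω = 3100.0000×15/19 = 2447.3684 rpm, sense flips to +
mesh 3 [19T→74T]: ω = 2447.3684×19/74 = 628.3784 rpm, sense flips to −
mesh 4 [15T→22T]: ω = 628.3784×15/22 = 428.4398 rpm, sense flips to +
mesh 5 [22T→81T]: ω = 428.4398×22/81 = 116.3664 rpm, sense flips to −
signed output speed = -116.3664 rpm

-116.3664 rpm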